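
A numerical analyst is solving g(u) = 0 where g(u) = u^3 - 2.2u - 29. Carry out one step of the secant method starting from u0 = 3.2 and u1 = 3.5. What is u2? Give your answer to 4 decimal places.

3.3039

g(3.2) = -3.272000, g(3.5) = 6.175000
u2 = 3.500000 − 6.175000·(3.500000 − 3.200000) / (6.175000 − (-3.272000)) = 3.500000 − (1.852500)/(9.447000) = 3.303906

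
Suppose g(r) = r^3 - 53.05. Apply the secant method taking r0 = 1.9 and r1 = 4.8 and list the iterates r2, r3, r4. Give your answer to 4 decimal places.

g(1.9) = -46.191000, g(4.8) = 57.542000
r2 = 4.800000 − 57.542000·(4.800000 − 1.900000) / (57.542000 − (-46.191000)) = 4.800000 − (166.871800)/(103.733000) = 3.191334
g(3.191334) = -20.547514
r3 = 3.191334 − (-20.547514)·(3.191334 − 4.800000) / (-20.547514 − 57.542000) = 3.191334 − (33.054097)/(-78.089514) = 3.614618
g(3.614618) = -5.823332
r4 = 3.614618 − (-5.823332)·(3.614618 − 3.191334) / (-5.823332 − (-20.547514)) = 3.614618 − (-2.464928)/(14.724181) = 3.782025

3.1913, 3.6146, 3.7820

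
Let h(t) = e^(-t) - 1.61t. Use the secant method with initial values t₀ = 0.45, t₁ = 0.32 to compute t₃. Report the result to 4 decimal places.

h(0.45) = -0.086872, h(0.32) = 0.210949
t₂ = 0.320000 − 0.210949·(0.320000 − 0.450000) / (0.210949 − (-0.086872)) = 0.320000 − (-0.027423)/(0.297821) = 0.412080
h(0.412080) = -0.001178
t₃ = 0.412080 − (-0.001178)·(0.412080 − 0.320000) / (-0.001178 − 0.210949) = 0.412080 − (-0.000108)/(-0.212127) = 0.411569

0.4116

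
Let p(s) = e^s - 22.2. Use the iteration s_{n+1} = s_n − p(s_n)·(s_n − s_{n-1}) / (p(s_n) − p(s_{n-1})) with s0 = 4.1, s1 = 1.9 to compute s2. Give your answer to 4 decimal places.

2.5361

p(4.1) = 38.140288, p(1.9) = -15.514106
s2 = 1.900000 − (-15.514106)·(1.900000 − 4.100000) / (-15.514106 − 38.140288) = 1.900000 − (34.131032)/(-53.654393) = 2.536127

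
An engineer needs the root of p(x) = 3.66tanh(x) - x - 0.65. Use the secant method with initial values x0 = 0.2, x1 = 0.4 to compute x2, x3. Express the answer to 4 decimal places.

p(0.2) = -0.127606, p(0.4) = 0.340613
x2 = 0.400000 − 0.340613·(0.400000 − 0.200000) / (0.340613 − (-0.127606)) = 0.400000 − (0.068123)/(0.468220) = 0.254507
p(0.254507) = 0.007384
x3 = 0.254507 − 0.007384·(0.254507 − 0.400000) / (0.007384 − 0.340613) = 0.254507 − (-0.001074)/(-0.333229) = 0.251283

0.2545, 0.2513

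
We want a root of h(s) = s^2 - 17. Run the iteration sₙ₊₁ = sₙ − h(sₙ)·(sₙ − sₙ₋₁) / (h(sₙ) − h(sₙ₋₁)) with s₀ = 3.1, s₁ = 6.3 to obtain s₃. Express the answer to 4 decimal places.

4.0725

h(3.1) = -7.390000, h(6.3) = 22.690000
s₂ = 6.300000 − 22.690000·(6.300000 − 3.100000) / (22.690000 − (-7.390000)) = 6.300000 − (72.608000)/(30.080000) = 3.886170
h(3.886170) = -1.897681
s₃ = 3.886170 − (-1.897681)·(3.886170 − 6.300000) / (-1.897681 − 22.690000) = 3.886170 − (4.580679)/(-24.587681) = 4.072470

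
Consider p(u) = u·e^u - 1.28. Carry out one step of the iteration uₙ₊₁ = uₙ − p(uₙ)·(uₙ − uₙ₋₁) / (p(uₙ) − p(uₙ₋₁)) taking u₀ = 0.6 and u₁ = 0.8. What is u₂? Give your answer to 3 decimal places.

p(0.6) = -0.18673, p(0.8) = 0.50043
u₂ = 0.80000 − 0.50043·(0.80000 − 0.60000) / (0.50043 − (-0.18673)) = 0.80000 − (0.10009)/(0.68716) = 0.65435

0.654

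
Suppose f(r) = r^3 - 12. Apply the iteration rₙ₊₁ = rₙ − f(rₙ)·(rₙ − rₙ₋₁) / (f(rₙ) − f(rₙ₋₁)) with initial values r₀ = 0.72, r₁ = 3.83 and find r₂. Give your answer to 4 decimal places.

f(0.72) = -11.626752, f(3.83) = 44.181887
r₂ = 3.830000 − 44.181887·(3.830000 − 0.720000) / (44.181887 − (-11.626752)) = 3.830000 − (137.405669)/(55.808639) = 1.367914

1.3679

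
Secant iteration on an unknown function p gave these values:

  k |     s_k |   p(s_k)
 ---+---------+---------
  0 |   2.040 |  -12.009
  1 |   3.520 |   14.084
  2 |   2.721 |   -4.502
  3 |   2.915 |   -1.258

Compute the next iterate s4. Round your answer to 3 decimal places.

s4 = 2.915 − (-1.258)·(2.915 − 2.721) / (-1.258 − (-4.502))
   = 2.915 − (-0.24405)/(3.24400) = 2.99023

2.990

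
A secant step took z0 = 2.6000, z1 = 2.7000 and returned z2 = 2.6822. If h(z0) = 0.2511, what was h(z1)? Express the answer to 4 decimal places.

-0.0544

The secant line through (2.6000, 0.2511) and (2.7000, h(z1)) crosses zero at z2 = 2.6822.
So (2.6000, 0.2511), (2.7000, h(z1)), (2.6822, 0) are collinear:
h(z1) = 0.2511 · (2.7000 − 2.6822) / (2.6000 − 2.6822) = 0.2511 · (0.017800)/(-0.082200) = -0.054374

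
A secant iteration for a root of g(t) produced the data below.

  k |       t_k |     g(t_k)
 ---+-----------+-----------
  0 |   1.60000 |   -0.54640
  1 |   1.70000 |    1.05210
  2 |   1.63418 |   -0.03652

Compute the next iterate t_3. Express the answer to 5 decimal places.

1.63639

t_3 = 1.63418 − (-0.03652)·(1.63418 − 1.70000) / (-0.03652 − 1.05210)
   = 1.63418 − (0.0024037)/(-1.0886200) = 1.6363881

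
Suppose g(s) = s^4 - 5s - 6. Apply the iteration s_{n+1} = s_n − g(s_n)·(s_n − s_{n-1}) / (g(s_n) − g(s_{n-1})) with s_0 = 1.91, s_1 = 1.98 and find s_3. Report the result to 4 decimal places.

2.0000

g(1.91) = -2.241366, g(1.98) = -0.530464
s_2 = 1.980000 − (-0.530464)·(1.980000 − 1.910000) / (-0.530464 − (-2.241366)) = 1.980000 − (-0.037132)/(1.710903) = 2.001703
g(2.001703) = 0.046063
s_3 = 2.001703 − 0.046063·(2.001703 − 1.980000) / (0.046063 − (-0.530464)) = 2.001703 − (0.001000)/(0.576526) = 1.999969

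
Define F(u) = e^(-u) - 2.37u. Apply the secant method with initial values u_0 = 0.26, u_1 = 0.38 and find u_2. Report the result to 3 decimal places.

F(0.26) = 0.15485, F(0.38) = -0.21674
u_2 = 0.38000 − (-0.21674)·(0.38000 − 0.26000) / (-0.21674 − 0.15485) = 0.38000 − (-0.02601)/(-0.37159) = 0.31001

0.310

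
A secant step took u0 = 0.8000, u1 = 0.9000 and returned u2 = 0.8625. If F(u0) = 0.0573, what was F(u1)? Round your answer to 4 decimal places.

-0.0344

The secant line through (0.8000, 0.0573) and (0.9000, F(u1)) crosses zero at u2 = 0.8625.
So (0.8000, 0.0573), (0.9000, F(u1)), (0.8625, 0) are collinear:
F(u1) = 0.0573 · (0.9000 − 0.8625) / (0.8000 − 0.8625) = 0.0573 · (0.037500)/(-0.062500) = -0.034380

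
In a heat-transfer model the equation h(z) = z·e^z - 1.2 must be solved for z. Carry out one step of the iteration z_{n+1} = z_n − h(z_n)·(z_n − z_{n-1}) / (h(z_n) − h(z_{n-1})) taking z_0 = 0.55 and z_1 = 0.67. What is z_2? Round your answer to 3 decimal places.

h(0.55) = -0.24671, h(0.67) = 0.10934
z_2 = 0.67000 − 0.10934·(0.67000 − 0.55000) / (0.10934 − (-0.24671)) = 0.67000 − (0.01312)/(0.35605) = 0.63315

0.633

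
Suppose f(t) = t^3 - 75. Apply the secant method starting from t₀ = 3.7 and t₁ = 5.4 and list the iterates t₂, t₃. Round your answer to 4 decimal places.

4.0875, 4.1862

f(3.7) = -24.347000, f(5.4) = 82.464000
t₂ = 5.400000 − 82.464000·(5.400000 − 3.700000) / (82.464000 − (-24.347000)) = 5.400000 − (140.188800)/(106.811000) = 4.087506
f(4.087506) = -6.707156
t₃ = 4.087506 − (-6.707156)·(4.087506 − 5.400000) / (-6.707156 − 82.464000) = 4.087506 − (8.803102)/(-89.171156) = 4.186227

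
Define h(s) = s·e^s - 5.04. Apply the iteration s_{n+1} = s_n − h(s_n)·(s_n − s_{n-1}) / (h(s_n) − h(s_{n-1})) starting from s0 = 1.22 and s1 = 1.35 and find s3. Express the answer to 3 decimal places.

h(1.22) = -0.90763, h(1.35) = 0.16752
s2 = 1.35000 − 0.16752·(1.35000 − 1.22000) / (0.16752 − (-0.90763)) = 1.35000 − (0.02178)/(1.07516) = 1.32974
h(1.32974) = -0.01347
s3 = 1.32974 − (-0.01347)·(1.32974 − 1.35000) / (-0.01347 − 0.16752) = 1.32974 − (0.00027)/(-0.18099) = 1.33125

1.331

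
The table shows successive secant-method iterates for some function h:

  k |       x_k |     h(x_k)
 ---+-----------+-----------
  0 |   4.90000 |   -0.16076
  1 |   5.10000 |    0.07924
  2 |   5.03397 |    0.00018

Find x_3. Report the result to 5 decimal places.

5.03382

x_3 = 5.03397 − 0.00018·(5.03397 − 5.10000) / (0.00018 − 0.07924)
   = 5.03397 − (-0.0000119)/(-0.0790600) = 5.0338197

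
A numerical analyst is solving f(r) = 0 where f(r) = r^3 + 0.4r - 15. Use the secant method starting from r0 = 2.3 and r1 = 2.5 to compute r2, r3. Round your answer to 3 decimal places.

2.408, 2.412

f(2.3) = -1.91300, f(2.5) = 1.62500
r2 = 2.50000 − 1.62500·(2.50000 − 2.30000) / (1.62500 − (-1.91300)) = 2.50000 − (0.32500)/(3.53800) = 2.40814
f(2.40814) = -0.07160
r3 = 2.40814 − (-0.07160)·(2.40814 − 2.50000) / (-0.07160 − 1.62500) = 2.40814 − (0.00658)/(-1.69660) = 2.41202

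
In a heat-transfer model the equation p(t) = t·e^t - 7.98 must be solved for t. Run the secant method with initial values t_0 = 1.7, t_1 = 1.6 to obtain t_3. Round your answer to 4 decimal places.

p(1.7) = 1.325711, p(1.6) = -0.055148
t_2 = 1.600000 − (-0.055148)·(1.600000 − 1.700000) / (-0.055148 − 1.325711) = 1.600000 − (0.005515)/(-1.380859) = 1.603994
p(1.603994) = -0.003575
t_3 = 1.603994 − (-0.003575)·(1.603994 − 1.600000) / (-0.003575 − (-0.055148)) = 1.603994 − (-0.000014)/(0.051574) = 1.604271

1.6043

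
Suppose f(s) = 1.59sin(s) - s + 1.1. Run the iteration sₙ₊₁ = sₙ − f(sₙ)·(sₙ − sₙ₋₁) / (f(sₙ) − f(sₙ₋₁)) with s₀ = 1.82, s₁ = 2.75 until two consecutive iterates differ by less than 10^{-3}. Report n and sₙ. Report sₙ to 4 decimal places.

n = 5, sₙ = 2.2930

f(1.82) = 0.820884, f(2.75) = -1.043159
s₂ = 2.750000 − (-1.043159)·(0.930000)/(-1.864043) = 2.229552;  |Δ| = 0.520448
f(2.229552) = 0.127748
s₃ = 2.229552 − 0.127748·(-0.520448)/(1.170907) = 2.286334;  |Δ| = 0.056782
f(2.286334) = 0.013704
s₄ = 2.286334 − 0.013704·(0.056782)/(-0.114044) = 2.293157;  |Δ| = 0.006823
f(2.293157) = -0.000264
s₅ = 2.293157 − (-0.000264)·(0.006823)/(-0.013968) = 2.293028;  |Δ| = 0.000129
|s₅ − s₄| = 0.000129 < 10^{-3}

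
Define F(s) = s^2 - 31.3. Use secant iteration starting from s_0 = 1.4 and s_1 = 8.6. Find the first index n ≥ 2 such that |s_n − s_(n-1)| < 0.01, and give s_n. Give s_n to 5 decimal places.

n = 6, s_n = 5.59464

F(1.4) = -29.3400000, F(8.6) = 42.6600000
s_2 = 8.6000000 − 42.6600000·(7.2000000)/(72.0000000) = 4.3340000;  |Δ| = 4.2660000
F(4.3340000) = -12.5164440
s_3 = 4.3340000 − (-12.5164440)·(-4.2660000)/(-55.1764440) = 5.3017164;  |Δ| = 0.9677164
F(5.3017164) = -3.1918031
s_4 = 5.3017164 − (-3.1918031)·(0.9677164)/(9.3246409) = 5.6329635;  |Δ| = 0.3312471
F(5.6329635) = 0.4302779
s_5 = 5.6329635 − 0.4302779·(0.3312471)/(3.6220810) = 5.5936137;  |Δ| = 0.0393498
F(5.5936137) = -0.0114861
s_6 = 5.5936137 − (-0.0114861)·(-0.0393498)/(-0.4417640) = 5.5946368;  |Δ| = 0.0010231
|s_6 − s_5| = 0.0010231 < 0.01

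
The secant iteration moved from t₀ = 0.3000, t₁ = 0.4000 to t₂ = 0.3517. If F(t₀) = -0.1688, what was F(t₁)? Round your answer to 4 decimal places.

The secant line through (0.3000, -0.1688) and (0.4000, F(t₁)) crosses zero at t₂ = 0.3517.
So (0.3000, -0.1688), (0.4000, F(t₁)), (0.3517, 0) are collinear:
F(t₁) = -0.1688 · (0.4000 − 0.3517) / (0.3000 − 0.3517) = -0.1688 · (0.048300)/(-0.051700) = 0.157699

0.1577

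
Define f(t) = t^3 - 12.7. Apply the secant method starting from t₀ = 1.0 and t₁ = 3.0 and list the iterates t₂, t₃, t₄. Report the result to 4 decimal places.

f(1.0) = -11.700000, f(3.0) = 14.300000
t₂ = 3.000000 − 14.300000·(3.000000 − 1.000000) / (14.300000 − (-11.700000)) = 3.000000 − (28.600000)/(26.000000) = 1.900000
f(1.900000) = -5.841000
t₃ = 1.900000 − (-5.841000)·(1.900000 − 3.000000) / (-5.841000 − 14.300000) = 1.900000 − (6.425100)/(-20.141000) = 2.219006
f(2.219006) = -1.773642
t₄ = 2.219006 − (-1.773642)·(2.219006 − 1.900000) / (-1.773642 − (-5.841000)) = 2.219006 − (-0.565802)/(4.067358) = 2.358114

1.9000, 2.2190, 2.3581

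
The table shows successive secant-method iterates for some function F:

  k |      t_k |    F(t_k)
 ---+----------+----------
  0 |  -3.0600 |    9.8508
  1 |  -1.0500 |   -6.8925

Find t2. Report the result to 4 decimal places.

-1.8774

t2 = -1.0500 − (-6.8925)·(-1.0500 − (-3.0600)) / (-6.8925 − 9.8508)
   = -1.0500 − (-13.853925)/(-16.743300) = -1.877431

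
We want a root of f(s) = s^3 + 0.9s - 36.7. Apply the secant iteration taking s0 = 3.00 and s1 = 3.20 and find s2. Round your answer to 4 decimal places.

3.2354

f(3.00) = -7.000000, f(3.20) = -1.052000
s2 = 3.200000 − (-1.052000)·(3.200000 − 3.000000) / (-1.052000 − (-7.000000)) = 3.200000 − (-0.210400)/(5.948000) = 3.235373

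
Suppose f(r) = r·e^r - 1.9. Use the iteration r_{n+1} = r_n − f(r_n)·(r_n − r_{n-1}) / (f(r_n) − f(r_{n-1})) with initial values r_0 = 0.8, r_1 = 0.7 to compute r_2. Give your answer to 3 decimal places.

0.832

f(0.8) = -0.11957, f(0.7) = -0.49037
r_2 = 0.70000 − (-0.49037)·(0.70000 − 0.80000) / (-0.49037 − (-0.11957)) = 0.70000 − (0.04904)/(-0.37081) = 0.83225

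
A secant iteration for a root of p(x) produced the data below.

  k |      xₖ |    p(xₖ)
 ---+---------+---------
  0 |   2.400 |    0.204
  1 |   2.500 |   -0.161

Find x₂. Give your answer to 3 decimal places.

x₂ = 2.500 − (-0.161)·(2.500 − 2.400) / (-0.161 − 0.204)
   = 2.500 − (-0.01610)/(-0.36500) = 2.45589

2.456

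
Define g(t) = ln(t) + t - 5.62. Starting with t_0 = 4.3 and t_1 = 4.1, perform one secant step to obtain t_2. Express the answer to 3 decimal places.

4.188

g(4.3) = 0.13862, g(4.1) = -0.10901
t_2 = 4.10000 − (-0.10901)·(4.10000 − 4.30000) / (-0.10901 − 0.13862) = 4.10000 − (0.02180)/(-0.24763) = 4.18805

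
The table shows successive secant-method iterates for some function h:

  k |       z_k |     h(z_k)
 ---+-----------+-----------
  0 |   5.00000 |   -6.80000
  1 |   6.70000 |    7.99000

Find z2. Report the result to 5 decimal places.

5.78161

z2 = 6.70000 − 7.99000·(6.70000 − 5.00000) / (7.99000 − (-6.80000))
   = 6.70000 − (13.5830000)/(14.7900000) = 5.7816092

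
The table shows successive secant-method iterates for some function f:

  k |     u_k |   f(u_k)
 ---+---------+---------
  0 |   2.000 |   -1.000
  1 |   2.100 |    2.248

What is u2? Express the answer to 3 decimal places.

u2 = 2.100 − 2.248·(2.100 − 2.000) / (2.248 − (-1.000))
   = 2.100 − (0.22480)/(3.24800) = 2.03079

2.031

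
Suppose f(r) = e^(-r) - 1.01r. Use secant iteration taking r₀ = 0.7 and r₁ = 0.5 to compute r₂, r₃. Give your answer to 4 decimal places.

0.5651, 0.5636

f(0.7) = -0.210415, f(0.5) = 0.101531
r₂ = 0.500000 − 0.101531·(0.500000 − 0.700000) / (0.101531 − (-0.210415)) = 0.500000 − (-0.020306)/(0.311945) = 0.565095
f(0.565095) = -0.002440
r₃ = 0.565095 − (-0.002440)·(0.565095 − 0.500000) / (-0.002440 − 0.101531) = 0.565095 − (-0.000159)/(-0.103971) = 0.563567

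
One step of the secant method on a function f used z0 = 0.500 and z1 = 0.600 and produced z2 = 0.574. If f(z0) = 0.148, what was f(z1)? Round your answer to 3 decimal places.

-0.052

The secant line through (0.500, 0.148) and (0.600, f(z1)) crosses zero at z2 = 0.574.
So (0.500, 0.148), (0.600, f(z1)), (0.574, 0) are collinear:
f(z1) = 0.148 · (0.600 − 0.574) / (0.500 − 0.574) = 0.148 · (0.02600)/(-0.07400) = -0.05200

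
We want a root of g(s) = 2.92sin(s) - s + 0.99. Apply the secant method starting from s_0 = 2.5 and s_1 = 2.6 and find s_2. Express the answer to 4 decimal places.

g(2.5) = 0.237539, g(2.6) = -0.104736
s_2 = 2.600000 − (-0.104736)·(2.600000 − 2.500000) / (-0.104736 − 0.237539) = 2.600000 − (-0.010474)/(-0.342275) = 2.569400

2.5694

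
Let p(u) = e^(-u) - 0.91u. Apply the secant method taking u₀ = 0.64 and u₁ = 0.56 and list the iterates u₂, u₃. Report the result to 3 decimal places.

0.602, 0.602

p(0.64) = -0.05511, p(0.56) = 0.06161
u₂ = 0.56000 − 0.06161·(0.56000 − 0.64000) / (0.06161 − (-0.05511)) = 0.56000 − (-0.00493)/(0.11672) = 0.60223
p(0.60223) = -0.00044
u₃ = 0.60223 − (-0.00044)·(0.60223 − 0.56000) / (-0.00044 − 0.06161) = 0.60223 − (-0.00002)/(-0.06205) = 0.60193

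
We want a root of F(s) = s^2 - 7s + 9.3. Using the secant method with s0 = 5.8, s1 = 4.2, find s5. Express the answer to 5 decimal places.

F(5.8) = 2.3400000, F(4.2) = -2.4600000
s2 = 4.2000000 − (-2.4600000)·(4.2000000 − 5.8000000) / (-2.4600000 − 2.3400000) = 4.2000000 − (3.9360000)/(-4.8000000) = 5.0200000
F(5.0200000) = -0.6396000
s3 = 5.0200000 − (-0.6396000)·(5.0200000 − 4.2000000) / (-0.6396000 − (-2.4600000)) = 5.0200000 − (-0.5244720)/(1.8204000) = 5.3081081
F(5.3081081) = 0.3192549
s4 = 5.3081081 − 0.3192549·(5.3081081 − 5.0200000) / (0.3192549 − (-0.6396000)) = 5.3081081 − (0.0919799)/(0.9588549) = 5.2121813
F(5.2121813) = -0.0184353
s5 = 5.2121813 − (-0.0184353)·(5.2121813 − 5.3081081) / (-0.0184353 − 0.3192549) = 5.2121813 − (0.0017684)/(-0.3376903) = 5.2174181

5.21742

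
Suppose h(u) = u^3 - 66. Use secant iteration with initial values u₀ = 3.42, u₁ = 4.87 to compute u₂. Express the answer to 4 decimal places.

3.9193

h(3.42) = -25.998312, h(4.87) = 49.501303
u₂ = 4.870000 − 49.501303·(4.870000 − 3.420000) / (49.501303 − (-25.998312)) = 4.870000 − (71.776889)/(75.499615) = 3.919308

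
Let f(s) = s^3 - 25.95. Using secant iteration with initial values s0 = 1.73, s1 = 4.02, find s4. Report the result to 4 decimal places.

2.9831

f(1.73) = -20.772283, f(4.02) = 39.014808
s2 = 4.020000 − 39.014808·(4.020000 − 1.730000) / (39.014808 − (-20.772283)) = 4.020000 − (89.343910)/(59.787091) = 2.525632
f(2.525632) = -9.839454
s3 = 2.525632 − (-9.839454)·(2.525632 − 4.020000) / (-9.839454 − 39.014808) = 2.525632 − (14.703764)/(-48.854262) = 2.826604
f(2.826604) = -3.366308
s4 = 2.826604 − (-3.366308)·(2.826604 − 2.525632) / (-3.366308 − (-9.839454)) = 2.826604 − (-1.013164)/(6.473146) = 2.983122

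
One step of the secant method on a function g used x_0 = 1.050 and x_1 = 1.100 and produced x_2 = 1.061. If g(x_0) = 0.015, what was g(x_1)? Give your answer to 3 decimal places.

The secant line through (1.050, 0.015) and (1.100, g(x_1)) crosses zero at x_2 = 1.061.
So (1.050, 0.015), (1.100, g(x_1)), (1.061, 0) are collinear:
g(x_1) = 0.015 · (1.100 − 1.061) / (1.050 − 1.061) = 0.015 · (0.03900)/(-0.01100) = -0.05318

-0.053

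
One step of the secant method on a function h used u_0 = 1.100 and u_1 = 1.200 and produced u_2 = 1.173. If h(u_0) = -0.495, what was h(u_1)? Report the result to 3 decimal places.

The secant line through (1.100, -0.495) and (1.200, h(u_1)) crosses zero at u_2 = 1.173.
So (1.100, -0.495), (1.200, h(u_1)), (1.173, 0) are collinear:
h(u_1) = -0.495 · (1.200 − 1.173) / (1.100 − 1.173) = -0.495 · (0.02700)/(-0.07300) = 0.18308

0.183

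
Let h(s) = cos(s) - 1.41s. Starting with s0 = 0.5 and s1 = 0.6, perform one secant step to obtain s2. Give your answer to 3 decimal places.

0.589

h(0.5) = 0.17258, h(0.6) = -0.02066
s2 = 0.60000 − (-0.02066)·(0.60000 − 0.50000) / (-0.02066 − 0.17258) = 0.60000 − (-0.00207)/(-0.19325) = 0.58931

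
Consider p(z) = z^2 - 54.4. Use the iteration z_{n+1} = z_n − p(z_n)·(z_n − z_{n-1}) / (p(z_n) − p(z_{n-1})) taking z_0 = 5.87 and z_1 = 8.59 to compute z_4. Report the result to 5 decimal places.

7.37572

p(5.87) = -19.9431000, p(8.59) = 19.3881000
z_2 = 8.5900000 − 19.3881000·(8.5900000 − 5.8700000) / (19.3881000 − (-19.9431000)) = 8.5900000 − (52.7356320)/(39.3312000) = 7.2491909
p(7.2491909) = -1.8492317
z_3 = 7.2491909 − (-1.8492317)·(7.2491909 − 8.5900000) / (-1.8492317 − 19.3881000) = 7.2491909 − (2.4794668)/(-21.2373317) = 7.3659413
p(7.3659413) = -0.1429093
z_4 = 7.3659413 − (-0.1429093)·(7.3659413 − 7.2491909) / (-0.1429093 − (-1.8492317)) = 7.3659413 − (-0.0166847)/(1.7063224) = 7.3757194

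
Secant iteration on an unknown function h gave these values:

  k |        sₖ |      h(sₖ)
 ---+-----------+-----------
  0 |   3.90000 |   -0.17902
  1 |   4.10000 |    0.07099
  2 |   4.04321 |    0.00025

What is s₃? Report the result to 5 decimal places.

s₃ = 4.04321 − 0.00025·(4.04321 − 4.10000) / (0.00025 − 0.07099)
   = 4.04321 − (-0.0000142)/(-0.0707400) = 4.0430093

4.04301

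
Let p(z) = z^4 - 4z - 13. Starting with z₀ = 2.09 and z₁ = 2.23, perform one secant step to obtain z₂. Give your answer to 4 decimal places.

p(2.09) = -2.279702, p(2.23) = 2.809734
z₂ = 2.230000 − 2.809734·(2.230000 − 2.090000) / (2.809734 − (-2.279702)) = 2.230000 − (0.393363)/(5.089437) = 2.152710

2.1527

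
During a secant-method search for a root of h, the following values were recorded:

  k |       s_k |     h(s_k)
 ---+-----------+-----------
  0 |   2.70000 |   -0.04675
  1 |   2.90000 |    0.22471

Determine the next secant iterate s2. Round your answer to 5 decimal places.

2.73444

s2 = 2.90000 − 0.22471·(2.90000 − 2.70000) / (0.22471 − (-0.04675))
   = 2.90000 − (0.0449420)/(0.2714600) = 2.7344434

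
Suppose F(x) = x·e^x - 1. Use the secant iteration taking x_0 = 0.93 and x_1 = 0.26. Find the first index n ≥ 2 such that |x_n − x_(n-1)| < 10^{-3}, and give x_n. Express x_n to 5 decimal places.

n = 6, x_n = 0.56714

F(0.93) = 1.3570935, F(0.26) = -0.6627982
x_2 = 0.2600000 − (-0.6627982)·(-0.6700000)/(-2.0198917) = 0.4798508;  |Δ| = 0.2198508
F(0.4798508) = -0.2246411
x_3 = 0.4798508 − (-0.2246411)·(0.2198508)/(0.4381570) = 0.5925673;  |Δ| = 0.1127165
F(0.5925673) = 0.0717324
x_4 = 0.5925673 − 0.0717324·(0.1127165)/(0.2963736) = 0.5652861;  |Δ| = 0.0272812
F(0.5652861) = -0.0051241
x_5 = 0.5652861 − (-0.0051241)·(-0.0272812)/(-0.0768565) = 0.5671049;  |Δ| = 0.0018189
F(0.5671049) = -0.0001060
x_6 = 0.5671049 − (-0.0001060)·(0.0018189)/(0.0050181) = 0.5671433;  |Δ| = 0.0000384
|x_6 − x_5| = 0.0000384 < 10^{-3}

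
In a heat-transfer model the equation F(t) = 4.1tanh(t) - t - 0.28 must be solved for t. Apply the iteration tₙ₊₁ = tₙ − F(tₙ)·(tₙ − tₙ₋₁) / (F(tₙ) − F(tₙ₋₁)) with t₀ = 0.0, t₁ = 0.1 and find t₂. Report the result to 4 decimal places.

0.0907

F(0.0) = -0.280000, F(0.1) = 0.028639
t₂ = 0.100000 − 0.028639·(0.100000 − 0.000000) / (0.028639 − (-0.280000)) = 0.100000 − (0.002864)/(0.308639) = 0.090721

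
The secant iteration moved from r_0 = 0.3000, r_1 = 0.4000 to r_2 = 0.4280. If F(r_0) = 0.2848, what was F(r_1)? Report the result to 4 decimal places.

The secant line through (0.3000, 0.2848) and (0.4000, F(r_1)) crosses zero at r_2 = 0.4280.
So (0.3000, 0.2848), (0.4000, F(r_1)), (0.4280, 0) are collinear:
F(r_1) = 0.2848 · (0.4000 − 0.4280) / (0.3000 − 0.4280) = 0.2848 · (-0.028000)/(-0.128000) = 0.062300

0.0623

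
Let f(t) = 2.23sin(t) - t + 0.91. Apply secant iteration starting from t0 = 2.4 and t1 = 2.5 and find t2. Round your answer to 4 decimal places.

2.4060

f(2.4) = 0.016283, f(2.5) = -0.255407
t2 = 2.500000 − (-0.255407)·(2.500000 − 2.400000) / (-0.255407 − 0.016283) = 2.500000 − (-0.025541)/(-0.271690) = 2.405993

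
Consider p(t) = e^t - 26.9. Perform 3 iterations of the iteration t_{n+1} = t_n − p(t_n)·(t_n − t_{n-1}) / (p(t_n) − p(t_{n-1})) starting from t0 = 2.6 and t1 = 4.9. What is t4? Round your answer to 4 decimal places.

p(2.6) = -13.436262, p(4.9) = 107.389780
t2 = 4.900000 − 107.389780·(4.900000 − 2.600000) / (107.389780 − (-13.436262)) = 4.900000 − (246.996493)/(120.826042) = 2.855768
p(2.855768) = -9.512219
t3 = 2.855768 − (-9.512219)·(2.855768 − 4.900000) / (-9.512219 − 107.389780) = 2.855768 − (19.445185)/(-116.901998) = 3.022105
p(3.022105) = -6.365524
t4 = 3.022105 − (-6.365524)·(3.022105 − 2.855768) / (-6.365524 − (-9.512219)) = 3.022105 − (-1.058825)/(3.146695) = 3.358593

3.3586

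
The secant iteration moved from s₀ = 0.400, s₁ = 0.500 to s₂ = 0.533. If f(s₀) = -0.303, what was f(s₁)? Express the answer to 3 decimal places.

-0.075

The secant line through (0.400, -0.303) and (0.500, f(s₁)) crosses zero at s₂ = 0.533.
So (0.400, -0.303), (0.500, f(s₁)), (0.533, 0) are collinear:
f(s₁) = -0.303 · (0.500 − 0.533) / (0.400 − 0.533) = -0.303 · (-0.03300)/(-0.13300) = -0.07518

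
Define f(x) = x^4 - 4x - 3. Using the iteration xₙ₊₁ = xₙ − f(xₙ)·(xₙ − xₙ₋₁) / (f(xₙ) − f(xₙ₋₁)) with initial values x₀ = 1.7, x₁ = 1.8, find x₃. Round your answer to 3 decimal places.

f(1.7) = -1.44790, f(1.8) = 0.29760
x₂ = 1.80000 − 0.29760·(1.80000 − 1.70000) / (0.29760 − (-1.44790)) = 1.80000 − (0.02976)/(1.74550) = 1.78295
f(1.78295) = -0.02632
x₃ = 1.78295 − (-0.02632)·(1.78295 − 1.80000) / (-0.02632 − 0.29760) = 1.78295 − (0.00045)/(-0.32392) = 1.78434

1.784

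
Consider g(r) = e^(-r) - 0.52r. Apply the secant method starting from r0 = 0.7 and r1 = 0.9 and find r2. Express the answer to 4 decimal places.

g(0.7) = 0.132585, g(0.9) = -0.061430
r2 = 0.900000 − (-0.061430)·(0.900000 − 0.700000) / (-0.061430 − 0.132585) = 0.900000 − (-0.012286)/(-0.194016) = 0.836675

0.8367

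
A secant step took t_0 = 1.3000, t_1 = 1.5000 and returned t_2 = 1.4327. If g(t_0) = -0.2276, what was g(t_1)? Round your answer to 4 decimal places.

The secant line through (1.3000, -0.2276) and (1.5000, g(t_1)) crosses zero at t_2 = 1.4327.
So (1.3000, -0.2276), (1.5000, g(t_1)), (1.4327, 0) are collinear:
g(t_1) = -0.2276 · (1.5000 − 1.4327) / (1.3000 − 1.4327) = -0.2276 · (0.067300)/(-0.132700) = 0.115429

0.1154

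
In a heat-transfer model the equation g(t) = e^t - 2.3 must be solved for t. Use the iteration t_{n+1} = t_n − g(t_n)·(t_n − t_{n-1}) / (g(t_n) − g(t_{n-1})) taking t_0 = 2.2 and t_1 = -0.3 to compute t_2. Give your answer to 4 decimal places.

g(2.2) = 6.725013, g(-0.3) = -1.559182
t_2 = -0.300000 − (-1.559182)·(-0.300000 − 2.200000) / (-1.559182 − 6.725013) = -0.300000 − (3.897954)/(-8.284195) = 0.170529

0.1705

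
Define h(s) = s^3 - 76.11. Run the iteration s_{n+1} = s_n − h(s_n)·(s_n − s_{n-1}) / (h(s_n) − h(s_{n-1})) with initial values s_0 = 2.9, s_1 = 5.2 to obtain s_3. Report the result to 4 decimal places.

h(2.9) = -51.721000, h(5.2) = 64.498000
s_2 = 5.200000 − 64.498000·(5.200000 − 2.900000) / (64.498000 − (-51.721000)) = 5.200000 − (148.345400)/(116.219000) = 3.923570
h(3.923570) = -15.708981
s_3 = 3.923570 − (-15.708981)·(3.923570 − 5.200000) / (-15.708981 − 64.498000) = 3.923570 − (20.051412)/(-80.206981) = 4.173566

4.1736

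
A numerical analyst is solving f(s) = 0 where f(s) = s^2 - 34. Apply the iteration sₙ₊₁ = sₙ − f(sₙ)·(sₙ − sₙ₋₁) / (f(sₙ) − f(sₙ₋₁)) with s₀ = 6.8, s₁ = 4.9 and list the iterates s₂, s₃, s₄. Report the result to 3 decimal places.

f(6.8) = 12.24000, f(4.9) = -9.99000
s₂ = 4.90000 − (-9.99000)·(4.90000 − 6.80000) / (-9.99000 − 12.24000) = 4.90000 − (18.98100)/(-22.23000) = 5.75385
f(5.75385) = -0.89325
s₃ = 5.75385 − (-0.89325)·(5.75385 − 4.90000) / (-0.89325 − (-9.99000)) = 5.75385 − (-0.76270)/(9.09675) = 5.83769
f(5.83769) = 0.07862
s₄ = 5.83769 − 0.07862·(5.83769 − 5.75385) / (0.07862 − (-0.89325)) = 5.83769 − (0.00659)/(0.97187) = 5.83091

5.754, 5.838, 5.831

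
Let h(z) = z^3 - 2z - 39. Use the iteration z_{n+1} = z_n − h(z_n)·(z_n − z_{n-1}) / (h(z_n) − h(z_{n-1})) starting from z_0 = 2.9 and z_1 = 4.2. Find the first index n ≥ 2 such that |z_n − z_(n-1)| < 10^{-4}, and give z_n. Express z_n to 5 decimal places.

n = 6, z_n = 3.58759

h(2.9) = -20.4110000, h(4.2) = 26.6880000
z_2 = 4.2000000 − 26.6880000·(1.3000000)/(47.0990000) = 3.4633729;  |Δ| = 0.7366271
h(3.4633729) = -4.3837548
z_3 = 3.4633729 − (-4.3837548)·(-0.7366271)/(-31.0717548) = 3.5672998;  |Δ| = 0.1039269
h(3.5672998) = -0.7384683
z_4 = 3.5672998 − (-0.7384683)·(0.1039269)/(3.6452865) = 3.5883535;  |Δ| = 0.0210537
h(3.5883535) = 0.0279419
z_5 = 3.5883535 − 0.0279419·(0.0210537)/(0.7664102) = 3.5875860;  |Δ| = 0.0007676
h(3.5875860) = -0.0001673
z_6 = 3.5875860 − (-0.0001673)·(-0.0007676)/(-0.0281092) = 3.5875905;  |Δ| = 0.0000046
|z_6 − z_5| = 0.0000046 < 10^{-4}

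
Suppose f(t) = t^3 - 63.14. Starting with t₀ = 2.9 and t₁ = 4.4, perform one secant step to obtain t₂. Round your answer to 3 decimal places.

3.856

f(2.9) = -38.75100, f(4.4) = 22.04400
t₂ = 4.40000 − 22.04400·(4.40000 − 2.90000) / (22.04400 − (-38.75100)) = 4.40000 − (33.06600)/(60.79500) = 3.85611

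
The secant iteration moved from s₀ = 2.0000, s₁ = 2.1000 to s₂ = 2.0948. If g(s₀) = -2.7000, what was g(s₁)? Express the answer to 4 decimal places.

The secant line through (2.0000, -2.7000) and (2.1000, g(s₁)) crosses zero at s₂ = 2.0948.
So (2.0000, -2.7000), (2.1000, g(s₁)), (2.0948, 0) are collinear:
g(s₁) = -2.7000 · (2.1000 − 2.0948) / (2.0000 − 2.0948) = -2.7000 · (0.005200)/(-0.094800) = 0.148101

0.1481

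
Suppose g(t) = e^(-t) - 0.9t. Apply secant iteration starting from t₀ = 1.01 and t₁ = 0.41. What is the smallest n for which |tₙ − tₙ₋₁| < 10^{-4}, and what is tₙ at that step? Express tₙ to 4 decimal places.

g(1.01) = -0.544781, g(0.41) = 0.294650
t₂ = 0.410000 − 0.294650·(-0.600000)/(0.839431) = 0.620607;  |Δ| = 0.210607
g(0.620607) = -0.020928
t₃ = 0.620607 − (-0.020928)·(0.210607)/(-0.315579) = 0.606640;  |Δ| = 0.013967
g(0.606640) = -0.000797
t₄ = 0.606640 − (-0.000797)·(-0.013967)/(0.020132) = 0.606087;  |Δ| = 0.000553
g(0.606087) = 0.000002
t₅ = 0.606087 − 0.000002·(-0.000553)/(0.000799) = 0.606089;  |Δ| = 0.000002
|t₅ − t₄| = 0.000002 < 10^{-4}

n = 5, tₙ = 0.6061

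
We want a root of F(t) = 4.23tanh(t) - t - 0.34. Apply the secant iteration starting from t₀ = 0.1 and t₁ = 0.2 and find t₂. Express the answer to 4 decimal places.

0.1059

F(0.1) = -0.018404, F(0.2) = 0.294898
t₂ = 0.200000 − 0.294898·(0.200000 − 0.100000) / (0.294898 − (-0.018404)) = 0.200000 − (0.029490)/(0.313302) = 0.105874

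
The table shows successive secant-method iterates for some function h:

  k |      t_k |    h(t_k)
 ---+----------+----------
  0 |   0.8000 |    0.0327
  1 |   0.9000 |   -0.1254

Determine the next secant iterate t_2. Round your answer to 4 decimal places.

t_2 = 0.9000 − (-0.1254)·(0.9000 − 0.8000) / (-0.1254 − 0.0327)
   = 0.9000 − (-0.012540)/(-0.158100) = 0.820683

0.8207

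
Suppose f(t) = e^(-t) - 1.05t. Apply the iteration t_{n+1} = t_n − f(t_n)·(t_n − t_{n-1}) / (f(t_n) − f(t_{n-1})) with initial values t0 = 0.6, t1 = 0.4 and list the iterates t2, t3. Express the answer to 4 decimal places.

0.5510, 0.5497

f(0.6) = -0.081188, f(0.4) = 0.250320
t2 = 0.400000 − 0.250320·(0.400000 − 0.600000) / (0.250320 − (-0.081188)) = 0.400000 − (-0.050064)/(0.331508) = 0.551019
f(0.551019) = -0.002207
t3 = 0.551019 − (-0.002207)·(0.551019 − 0.400000) / (-0.002207 − 0.250320) = 0.551019 − (-0.000333)/(-0.252528) = 0.549699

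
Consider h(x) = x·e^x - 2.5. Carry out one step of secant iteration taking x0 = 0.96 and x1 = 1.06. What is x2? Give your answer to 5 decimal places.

0.95869

h(0.96) = 0.0072286, h(1.06) = 0.5595532
x2 = 1.0600000 − 0.5595532·(1.0600000 − 0.9600000) / (0.5595532 − 0.0072286) = 1.0600000 − (0.0559553)/(0.5523246) = 0.9586912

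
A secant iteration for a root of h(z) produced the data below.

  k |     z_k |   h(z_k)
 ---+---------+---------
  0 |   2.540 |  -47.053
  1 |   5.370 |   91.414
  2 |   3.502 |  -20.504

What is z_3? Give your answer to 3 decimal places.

z_3 = 3.502 − (-20.504)·(3.502 − 5.370) / (-20.504 − 91.414)
   = 3.502 − (38.30147)/(-111.91800) = 3.84423

3.844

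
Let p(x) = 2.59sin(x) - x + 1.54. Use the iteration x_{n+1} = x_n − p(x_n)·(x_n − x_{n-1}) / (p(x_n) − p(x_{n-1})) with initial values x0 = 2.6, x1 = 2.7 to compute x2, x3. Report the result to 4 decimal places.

p(2.6) = 0.275149, p(2.7) = -0.053086
x2 = 2.700000 − (-0.053086)·(2.700000 − 2.600000) / (-0.053086 − 0.275149) = 2.700000 − (-0.005309)/(-0.328235) = 2.683827
p(2.683827) = 0.000811
x3 = 2.683827 − 0.000811·(2.683827 − 2.700000) / (0.000811 − (-0.053086)) = 2.683827 − (-0.000013)/(0.053897) = 2.684070

2.6838, 2.6841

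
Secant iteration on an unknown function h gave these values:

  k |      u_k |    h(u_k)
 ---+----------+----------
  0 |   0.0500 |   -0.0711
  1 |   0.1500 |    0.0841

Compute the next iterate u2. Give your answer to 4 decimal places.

0.0958

u2 = 0.1500 − 0.0841·(0.1500 − 0.0500) / (0.0841 − (-0.0711))
   = 0.1500 − (0.008410)/(0.155200) = 0.095812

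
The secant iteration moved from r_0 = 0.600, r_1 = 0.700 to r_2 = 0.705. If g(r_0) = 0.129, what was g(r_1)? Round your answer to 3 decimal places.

0.006

The secant line through (0.600, 0.129) and (0.700, g(r_1)) crosses zero at r_2 = 0.705.
So (0.600, 0.129), (0.700, g(r_1)), (0.705, 0) are collinear:
g(r_1) = 0.129 · (0.700 − 0.705) / (0.600 − 0.705) = 0.129 · (-0.00500)/(-0.10500) = 0.00614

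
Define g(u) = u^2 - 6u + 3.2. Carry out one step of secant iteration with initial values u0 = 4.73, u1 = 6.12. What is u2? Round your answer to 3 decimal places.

g(4.73) = -2.80710, g(6.12) = 3.93440
u2 = 6.12000 − 3.93440·(6.12000 − 4.73000) / (3.93440 − (-2.80710)) = 6.12000 − (5.46882)/(6.74150) = 5.30878

5.309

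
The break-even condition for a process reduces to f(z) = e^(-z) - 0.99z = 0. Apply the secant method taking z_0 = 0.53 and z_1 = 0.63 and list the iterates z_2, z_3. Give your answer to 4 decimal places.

f(0.53) = 0.063905, f(0.63) = -0.091108
z_2 = 0.630000 − (-0.091108)·(0.630000 − 0.530000) / (-0.091108 − 0.063905) = 0.630000 − (-0.009111)/(-0.155013) = 0.571226
f(0.571226) = -0.000680
z_3 = 0.571226 − (-0.000680)·(0.571226 − 0.630000) / (-0.000680 − (-0.091108)) = 0.571226 − (0.000040)/(0.090428) = 0.570783

0.5712, 0.5708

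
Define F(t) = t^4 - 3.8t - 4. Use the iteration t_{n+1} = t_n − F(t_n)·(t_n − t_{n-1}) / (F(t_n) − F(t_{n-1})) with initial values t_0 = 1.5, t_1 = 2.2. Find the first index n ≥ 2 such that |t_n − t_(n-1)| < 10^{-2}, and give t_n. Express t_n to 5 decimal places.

F(1.5) = -4.6375000, F(2.2) = 11.0656000
t_2 = 2.2000000 − 11.0656000·(0.7000000)/(15.7031000) = 1.7067267;  |Δ| = 0.4932733
F(1.7067267) = -2.0004817
t_3 = 1.7067267 − (-2.0004817)·(-0.4932733)/(-13.0660817) = 1.7822493;  |Δ| = 0.0755226
F(1.7822493) = -0.6829509
t_4 = 1.7822493 − (-0.6829509)·(0.0755226)/(1.3175308) = 1.8213969;  |Δ| = 0.0391476
F(1.8213969) = 0.0844099
t_5 = 1.8213969 − 0.0844099·(0.0391476)/(0.7673609) = 1.8170907;  |Δ| = 0.0043063
|t_5 − t_4| = 0.0043063 < 10^{-2}

n = 5, t_n = 1.81709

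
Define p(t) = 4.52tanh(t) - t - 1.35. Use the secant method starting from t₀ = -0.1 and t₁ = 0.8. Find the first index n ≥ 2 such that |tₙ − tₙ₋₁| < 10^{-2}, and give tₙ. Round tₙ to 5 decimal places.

p(-0.1) = -1.7004993, p(0.8) = 0.8514462
t₂ = 0.8000000 − 0.8514462·(0.9000000)/(2.5519455) = 0.4997187;  |Δ| = 0.3002813
p(0.4997187) = 0.2380507
t₃ = 0.4997187 − 0.2380507·(-0.3002813)/(-0.6133955) = 0.3831834;  |Δ| = 0.1165352
p(0.3831834) = -0.0812640
t₄ = 0.3831834 − (-0.0812640)·(-0.1165352)/(-0.3193147) = 0.4128411;  |Δ| = 0.0296576
p(0.4128411) = 0.0039471
t₅ = 0.4128411 − 0.0039471·(0.0296576)/(0.0852110) = 0.4114673;  |Δ| = 0.0013738
|t₅ − t₄| = 0.0013738 < 10^{-2}

n = 5, tₙ = 0.41147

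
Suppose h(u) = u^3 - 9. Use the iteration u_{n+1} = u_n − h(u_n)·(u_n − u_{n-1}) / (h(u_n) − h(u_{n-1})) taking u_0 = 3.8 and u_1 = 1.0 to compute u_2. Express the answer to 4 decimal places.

1.4158

h(3.8) = 45.872000, h(1.0) = -8.000000
u_2 = 1.000000 − (-8.000000)·(1.000000 − 3.800000) / (-8.000000 − 45.872000) = 1.000000 − (22.400000)/(-53.872000) = 1.415800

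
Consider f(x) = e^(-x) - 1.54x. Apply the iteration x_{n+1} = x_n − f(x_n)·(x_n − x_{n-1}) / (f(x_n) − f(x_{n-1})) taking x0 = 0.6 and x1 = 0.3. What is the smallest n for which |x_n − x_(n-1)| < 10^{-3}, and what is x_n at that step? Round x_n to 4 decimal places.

f(0.6) = -0.375188, f(0.3) = 0.278818
x2 = 0.300000 − 0.278818·(-0.300000)/(0.654007) = 0.427897;  |Δ| = 0.127897
f(0.427897) = -0.007083
x3 = 0.427897 − (-0.007083)·(0.127897)/(-0.285901) = 0.424729;  |Δ| = 0.003168
f(0.424729) = -0.000135
x4 = 0.424729 − (-0.000135)·(-0.003168)/(0.006948) = 0.424667;  |Δ| = 0.000061
|x4 − x3| = 0.000061 < 10^{-3}

n = 4, x_n = 0.4247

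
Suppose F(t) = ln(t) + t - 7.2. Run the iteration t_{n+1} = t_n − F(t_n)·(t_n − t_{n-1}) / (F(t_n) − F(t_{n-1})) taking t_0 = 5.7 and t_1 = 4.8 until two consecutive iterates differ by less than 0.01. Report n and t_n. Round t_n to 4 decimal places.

F(5.7) = 0.240466, F(4.8) = -0.831384
t_2 = 4.800000 − (-0.831384)·(-0.900000)/(-1.071850) = 5.498088;  |Δ| = 0.698088
F(5.498088) = 0.002488
t_3 = 5.498088 − 0.002488·(0.698088)/(0.833872) = 5.496005;  |Δ| = 0.002083
|t_3 − t_2| = 0.002083 < 0.01

n = 3, t_n = 5.4960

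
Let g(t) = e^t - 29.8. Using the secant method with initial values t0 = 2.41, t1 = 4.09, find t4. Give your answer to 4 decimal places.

3.4144

g(2.41) = -18.666039, g(4.09) = 29.939892
t2 = 4.090000 − 29.939892·(4.090000 − 2.410000) / (29.939892 − (-18.666039)) = 4.090000 − (50.299018)/(48.605931) = 3.055167
g(3.055167) = -8.575269
t3 = 3.055167 − (-8.575269)·(3.055167 − 4.090000) / (-8.575269 − 29.939892) = 3.055167 − (8.873971)/(-38.515161) = 3.285569
g(3.285569) = -3.075812
t4 = 3.285569 − (-3.075812)·(3.285569 − 3.055167) / (-3.075812 − (-8.575269)) = 3.285569 − (-0.708673)/(5.499457) = 3.414431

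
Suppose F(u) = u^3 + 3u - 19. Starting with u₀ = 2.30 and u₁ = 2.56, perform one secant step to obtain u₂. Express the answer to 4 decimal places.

2.2968

F(2.30) = 0.067000, F(2.56) = 5.457216
u₂ = 2.560000 − 5.457216·(2.560000 − 2.300000) / (5.457216 − 0.067000) = 2.560000 − (1.418876)/(5.390216) = 2.296768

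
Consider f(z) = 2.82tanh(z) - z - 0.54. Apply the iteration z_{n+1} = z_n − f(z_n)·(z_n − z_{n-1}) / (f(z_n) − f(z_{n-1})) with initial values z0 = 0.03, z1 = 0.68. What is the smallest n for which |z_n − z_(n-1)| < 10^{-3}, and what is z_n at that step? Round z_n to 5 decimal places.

f(0.03) = -0.4854254, f(0.68) = 0.4480847
z2 = 0.6800000 − 0.4480847·(0.6500000)/(0.9335101) = 0.3680001;  |Δ| = 0.3119999
f(0.3680001) = 0.0853200
z3 = 0.3680001 − 0.0853200·(-0.3119999)/(-0.3627647) = 0.2946196;  |Δ| = 0.0733805
f(0.2946196) = -0.0270248
z4 = 0.2946196 − (-0.0270248)·(-0.0733805)/(-0.1123448) = 0.3122715;  |Δ| = 0.0176518
f(0.3122715) = 0.0007845
z5 = 0.3122715 − 0.0007845·(0.0176518)/(0.0278093) = 0.3117735;  |Δ| = 0.0004980
|z5 − z4| = 0.0004980 < 10^{-3}

n = 5, z_n = 0.31177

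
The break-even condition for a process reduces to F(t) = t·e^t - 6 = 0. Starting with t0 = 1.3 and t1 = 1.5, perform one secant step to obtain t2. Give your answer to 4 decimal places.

F(1.3) = -1.229914, F(1.5) = 0.722534
t2 = 1.500000 − 0.722534·(1.500000 − 1.300000) / (0.722534 − (-1.229914)) = 1.500000 − (0.144507)/(1.952448) = 1.425987

1.4260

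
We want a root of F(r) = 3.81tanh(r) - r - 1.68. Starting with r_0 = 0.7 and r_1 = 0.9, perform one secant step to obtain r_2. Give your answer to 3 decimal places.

F(0.7) = -0.07736, F(0.9) = 0.14909
r_2 = 0.90000 − 0.14909·(0.90000 − 0.70000) / (0.14909 − (-0.07736)) = 0.90000 − (0.02982)/(0.22645) = 0.76832

0.768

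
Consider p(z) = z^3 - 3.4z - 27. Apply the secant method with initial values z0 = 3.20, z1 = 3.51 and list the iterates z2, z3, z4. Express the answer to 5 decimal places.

p(3.20) = -5.1120000, p(3.51) = 4.3095510
z2 = 3.5100000 − 4.3095510·(3.5100000 − 3.2000000) / (4.3095510 − (-5.1120000)) = 3.5100000 − (1.3359608)/(9.4215510) = 3.3682016
p(3.3682016) = -0.2403723
z3 = 3.3682016 − (-0.2403723)·(3.3682016 − 3.5100000) / (-0.2403723 − 4.3095510) = 3.3682016 − (0.0340844)/(-4.5499233) = 3.3756928
p(3.3756928) = -0.0103167
z4 = 3.3756928 − (-0.0103167)·(3.3756928 − 3.3682016) / (-0.0103167 − (-0.2403723)) = 3.3756928 − (-0.0000773)/(0.2300557) = 3.3760287

3.36820, 3.37569, 3.37603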